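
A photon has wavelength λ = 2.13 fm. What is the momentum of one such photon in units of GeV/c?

Use h = 6.62607015e-34 J·s, c = 2.99792458e8 m/s, 1 eV = 1.602176634e-19 J.
First convert: λ = 2.13 fm = 2.13e-15 m.
For a photon p = h/λ, so p = 3.111e-19 kg·m/s.
Converting to GeV/c: p = 0.5821 GeV/c ≈ 0.582 GeV/c.

0.582 GeV/c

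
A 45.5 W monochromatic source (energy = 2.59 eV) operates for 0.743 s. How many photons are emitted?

Total energy: E_total = P·t = 45.5 × 0.743 = 33.81 J.
Per-photon energy: E = 4.150 × 10^-19 J.
N = E_total / E_photon = 8.15 × 10^19.

8.15 × 10^19 photons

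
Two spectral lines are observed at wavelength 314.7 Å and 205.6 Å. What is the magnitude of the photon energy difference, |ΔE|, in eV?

20.9 eV

Using E = hc/λ: E₁ = 6.3122·10^-18 J, E₂ = 9.6617·10^-18 J.
|ΔE| = |6.3122·10^-18 − 9.6617·10^-18| = 3.35·10^-18 J = 20.9 eV.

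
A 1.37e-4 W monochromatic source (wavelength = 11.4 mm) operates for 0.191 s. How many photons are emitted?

1.50e18 photons

Total energy: E_total = P·t = 1.37e-4 × 0.191 = 2.617e-5 J.
Per-photon energy: E = 1.742e-23 J.
N = E_total / E_photon = 1.50e18.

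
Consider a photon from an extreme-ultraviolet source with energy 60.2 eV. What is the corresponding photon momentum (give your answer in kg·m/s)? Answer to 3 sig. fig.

In SI units: E = 60.2 eV = 9.6451e-18 J.
For a photon p = E/c, so p = 3.217e-26 kg·m/s.
So p ≈ 3.22e-26 kg·m/s.

3.22e-26 kg·m/s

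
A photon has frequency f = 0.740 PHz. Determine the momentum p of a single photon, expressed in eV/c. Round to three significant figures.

3.06 eV/c

In SI units: f = 0.740 PHz = 7.40 × 10^14 Hz.
Since p = hf/c for a photon, p = 1.636 × 10^-27 kg·m/s.
Converting to eV/c: p = 3.060 eV/c ≈ 3.06 eV/c.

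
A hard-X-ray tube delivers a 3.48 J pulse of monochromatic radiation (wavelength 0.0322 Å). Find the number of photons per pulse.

5.64e13 photons

Per-photon energy: E = 6.169e-14 J (from wavelength = 0.0322 Å).
N = E_total / E_photon = 3.48 J / 6.169e-14 J = 5.64e13.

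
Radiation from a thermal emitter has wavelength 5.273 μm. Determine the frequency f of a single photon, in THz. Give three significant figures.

Use c = 2.99792458 × 10^8 m/s.
In SI units: λ = 5.273 μm = 5.273 × 10^-6 m.
Since f = c/λ for a photon, f = 5.685 × 10^13 Hz.
Converting to THz: f = 56.85 THz ≈ 56.9 THz.

56.9 THz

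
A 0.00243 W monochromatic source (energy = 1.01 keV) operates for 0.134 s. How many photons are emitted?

2.01e12 photons

Total energy: E_total = P·t = 0.00243 × 0.134 = 3.256e-4 J.
Per-photon energy: E = 1.618e-16 J.
N = E_total / E_photon = 2.01e12.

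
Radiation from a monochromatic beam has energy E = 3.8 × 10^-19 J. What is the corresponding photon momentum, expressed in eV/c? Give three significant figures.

2.37 eV/c

Use c = 2.99792458 × 10^8 m/s, 1 eV = 1.602176634 × 10^-19 J.
Since p = E/c for a photon, p = 1.268 × 10^-27 kg·m/s.
Converting to eV/c: p = 2.372 eV/c ≈ 2.37 eV/c.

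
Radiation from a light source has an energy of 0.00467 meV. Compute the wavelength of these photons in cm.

26.5 cm

In SI units: E = 0.00467 meV = 7.4822 × 10^-25 J.
Apply λ = hc/E: λ = 0.2655 m.
Converting to cm: λ = 26.55 cm ≈ 26.5 cm.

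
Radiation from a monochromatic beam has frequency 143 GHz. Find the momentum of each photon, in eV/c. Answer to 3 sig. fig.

Use h = 6.62607015e-34 J·s, c = 2.99792458e8 m/s, 1 eV = 1.602176634e-19 J.
Convert to SI: f = 143 GHz = 1.43e11 Hz.
Apply p = hf/c: p = 3.161e-31 kg·m/s.
Converting to eV/c: p = 5.914e-4 eV/c ≈ 5.91e-4 eV/c.

5.91e-4 eV/c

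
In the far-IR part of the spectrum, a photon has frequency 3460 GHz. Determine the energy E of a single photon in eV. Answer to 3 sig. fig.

0.0143 eV

First convert: f = 3460 GHz = 3.46e12 Hz.
For a photon E = hf, so E = 2.293e-21 J.
Converting to eV: E = 0.01431 eV ≈ 0.0143 eV.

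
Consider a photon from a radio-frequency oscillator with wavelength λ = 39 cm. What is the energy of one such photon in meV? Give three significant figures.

Take h = 6.62607015e-34 J·s, c = 2.99792458e8 m/s, 1 eV = 1.602176634e-19 J.
Convert to SI: λ = 39 cm = 0.39 m.
Apply E = hc/λ: E = 5.093e-25 J.
Converting to meV: E = 0.003179 meV ≈ 3.18e-3 meV.

3.18e-3 meV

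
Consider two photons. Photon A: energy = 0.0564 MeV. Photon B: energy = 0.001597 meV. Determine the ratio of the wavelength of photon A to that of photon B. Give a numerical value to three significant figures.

2.83 × 10^-11

λ_A = 2.198 × 10^-11 m (from energy = 0.0564 MeV, via λ = hc/E).
λ_B = 0.7764 m (from energy = 0.001597 meV, via λ = hc/E).
Ratio = 2.198 × 10^-11 / 0.7764 = 2.83 × 10^-11.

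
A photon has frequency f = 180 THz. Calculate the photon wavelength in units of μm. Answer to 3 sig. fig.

Convert to SI: f = 180 THz = 1.8e14 Hz.
The photon relation is λ = c/f, giving λ = 1.666e-6 m.
Converting to μm: λ = 1.666 μm ≈ 1.67 μm.

1.67 μm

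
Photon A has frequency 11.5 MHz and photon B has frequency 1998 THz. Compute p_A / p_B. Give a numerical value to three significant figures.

p_A = 2.542e-35 kg·m/s (from frequency = 11.5 MHz, via p = hf/c).
p_B = 4.416e-27 kg·m/s (from frequency = 1998 THz, via p = hf/c).
Ratio = 2.542e-35 / 4.416e-27 = 5.76e-9.

5.76e-9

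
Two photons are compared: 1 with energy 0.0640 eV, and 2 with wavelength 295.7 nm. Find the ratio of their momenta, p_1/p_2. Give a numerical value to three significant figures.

0.0153

p_1 = 3.420 × 10^-29 kg·m/s (from energy = 0.0640 eV, via p = E/c).
p_2 = 2.241 × 10^-27 kg·m/s (from wavelength = 295.7 nm, via p = h/λ).
Ratio = 3.420 × 10^-29 / 2.241 × 10^-27 = 0.0153.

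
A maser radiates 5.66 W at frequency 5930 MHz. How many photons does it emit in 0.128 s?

1.84 × 10^23 photons

Total energy: E_total = P·t = 5.66 × 0.128 = 0.7245 J.
Per-photon energy: E = 3.929 × 10^-24 J.
N = E_total / E_photon = 1.84 × 10^23.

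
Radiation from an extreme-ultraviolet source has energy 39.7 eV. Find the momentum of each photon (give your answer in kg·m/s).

2.12 × 10^-26 kg·m/s

First convert: E = 39.7 eV = 6.3606 × 10^-18 J.
The photon relation is p = E/c, giving p = 2.122 × 10^-26 kg·m/s.
So p ≈ 2.12 × 10^-26 kg·m/s.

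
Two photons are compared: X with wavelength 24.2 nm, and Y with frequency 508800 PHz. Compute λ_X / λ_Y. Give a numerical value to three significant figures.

4.11 × 10^4

λ_X = 2.420 × 10^-8 m (from wavelength = 24.2 nm, via λ given directly).
λ_Y = 5.892 × 10^-13 m (from frequency = 508800 PHz, via λ = c/f).
Ratio = 2.420 × 10^-8 / 5.892 × 10^-13 = 4.11 × 10^4.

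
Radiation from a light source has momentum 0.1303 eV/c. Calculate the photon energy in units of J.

2.09 × 10^-20 J

Convert to SI: p = 0.1303 eV/c = 6.9636 × 10^-29 kg·m/s.
Apply E = pc: E = 2.088 × 10^-20 J.
So E ≈ 2.09 × 10^-20 J.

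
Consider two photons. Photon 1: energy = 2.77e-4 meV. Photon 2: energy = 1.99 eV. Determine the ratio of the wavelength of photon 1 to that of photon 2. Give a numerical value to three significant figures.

λ_1 = 4.476 m (from energy = 2.77e-4 meV, via λ = hc/E).
λ_2 = 6.230e-7 m (from energy = 1.99 eV, via λ = hc/E).
Ratio = 4.476 / 6.230e-7 = 7.18e6.

7.18e6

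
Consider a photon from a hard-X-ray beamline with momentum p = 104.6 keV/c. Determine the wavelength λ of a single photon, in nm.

0.0119 nm

In SI units: p = 104.6 keV/c = 5.5901 × 10^-23 kg·m/s.
Apply λ = h/p: λ = 1.185 × 10^-11 m.
Converting to nm: λ = 0.01185 nm ≈ 0.0119 nm.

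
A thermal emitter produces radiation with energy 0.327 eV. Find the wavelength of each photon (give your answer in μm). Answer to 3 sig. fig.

Use h = 6.62607015 × 10^-34 J·s, c = 2.99792458 × 10^8 m/s, 1 eV = 1.602176634 × 10^-19 J.
First convert: E = 0.327 eV = 5.2391 × 10^-20 J.
Since λ = hc/E for a photon, λ = 3.792 × 10^-6 m.
Converting to μm: λ = 3.792 μm ≈ 3.79 μm.

3.79 μm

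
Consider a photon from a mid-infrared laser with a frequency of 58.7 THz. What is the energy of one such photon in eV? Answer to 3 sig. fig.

0.243 eV

In SI units: f = 58.7 THz = 5.87 × 10^13 Hz.
Apply E = hf: E = 3.890 × 10^-20 J.
Converting to eV: E = 0.2428 eV ≈ 0.243 eV.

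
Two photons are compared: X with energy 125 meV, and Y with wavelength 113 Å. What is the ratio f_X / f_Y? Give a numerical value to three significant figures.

f_X = 3.022·10^13 Hz (from energy = 125 meV, via f = E/h).
f_Y = 2.653·10^16 Hz (from wavelength = 113 Å, via f = c/λ).
Ratio = 3.022·10^13 / 2.653·10^16 = 1.14·10^-3.

1.14·10^-3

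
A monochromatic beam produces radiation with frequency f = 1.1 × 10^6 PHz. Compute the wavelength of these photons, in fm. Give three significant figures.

273 fm

(c = 2.99792458 × 10^8 m/s.)
First convert: f = 1.1 × 10^6 PHz = 1.1 × 10^21 Hz.
Apply λ = c/f: λ = 2.725 × 10^-13 m.
Converting to fm: λ = 272.5 fm ≈ 273 fm.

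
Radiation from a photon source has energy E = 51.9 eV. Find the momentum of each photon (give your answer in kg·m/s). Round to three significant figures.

2.77·10^-26 kg·m/s

Take c = 2.99792458·10^8 m/s, 1 eV = 1.602176634·10^-19 J.
Convert to SI: E = 51.9 eV = 8.3153·10^-18 J.
Apply p = E/c: p = 2.774·10^-26 kg·m/s.
So p ≈ 2.77·10^-26 kg·m/s.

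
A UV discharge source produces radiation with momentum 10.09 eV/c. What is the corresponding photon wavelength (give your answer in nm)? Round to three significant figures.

Use h = 6.62607015 × 10^-34 J·s, c = 2.99792458 × 10^8 m/s, 1 eV = 1.602176634 × 10^-19 J.
In SI units: p = 10.09 eV/c = 5.3924 × 10^-27 kg·m/s.
Apply λ = h/p: λ = 1.229 × 10^-7 m.
Converting to nm: λ = 122.9 nm ≈ 123 nm.

123 nm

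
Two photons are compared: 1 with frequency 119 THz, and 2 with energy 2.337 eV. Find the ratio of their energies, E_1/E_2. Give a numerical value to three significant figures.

0.211

E_1 = 7.885e-20 J (from frequency = 119 THz, via E = hf).
E_2 = 3.744e-19 J (from energy = 2.337 eV, via E given directly).
Ratio = 7.885e-20 / 3.744e-19 = 0.211.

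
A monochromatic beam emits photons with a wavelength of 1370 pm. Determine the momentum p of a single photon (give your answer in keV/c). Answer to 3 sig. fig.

Convert to SI: λ = 1370 pm = 1.37 × 10^-9 m.
Since p = h/λ for a photon, p = 4.837 × 10^-25 kg·m/s.
Converting to keV/c: p = 0.9050 keV/c ≈ 0.905 keV/c.

0.905 keV/c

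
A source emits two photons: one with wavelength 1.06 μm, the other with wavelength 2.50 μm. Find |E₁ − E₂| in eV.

Using E = hc/λ: E₁ = 1.874 × 10^-19 J, E₂ = 7.946 × 10^-20 J.
|ΔE| = |1.874 × 10^-19 − 7.946 × 10^-20| = 1.08 × 10^-19 J = 0.674 eV.

0.674 eV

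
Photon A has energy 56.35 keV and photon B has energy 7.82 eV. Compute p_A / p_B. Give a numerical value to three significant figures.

7210

p_A = 3.012 × 10^-23 kg·m/s (from energy = 56.35 keV, via p = E/c).
p_B = 4.179 × 10^-27 kg·m/s (from energy = 7.82 eV, via p = E/c).
Ratio = 3.012 × 10^-23 / 4.179 × 10^-27 = 7210.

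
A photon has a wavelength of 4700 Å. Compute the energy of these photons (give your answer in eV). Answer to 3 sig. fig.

In SI units: λ = 4700 Å = 4.7 × 10^-7 m.
The photon relation is E = hc/λ, giving E = 4.226 × 10^-19 J.
Converting to eV: E = 2.638 eV ≈ 2.64 eV.

2.64 eV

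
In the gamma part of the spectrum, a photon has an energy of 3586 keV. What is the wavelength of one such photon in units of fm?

(h = 6.62607015e-34 J·s, c = 2.99792458e8 m/s, 1 eV = 1.602176634e-19 J.)
First convert: E = 3586 keV = 5.7454e-13 J.
For a photon λ = hc/E, so λ = 3.457e-13 m.
Converting to fm: λ = 345.7 fm ≈ 346 fm.

346 fm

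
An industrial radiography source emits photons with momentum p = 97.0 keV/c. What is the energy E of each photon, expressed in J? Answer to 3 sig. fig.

1.55e-14 J

Use c = 2.99792458e8 m/s, 1 eV = 1.602176634e-19 J.
First convert: p = 97.0 keV/c = 5.1840e-23 kg·m/s.
The photon relation is E = pc, giving E = 1.554e-14 J.
So E ≈ 1.55e-14 J.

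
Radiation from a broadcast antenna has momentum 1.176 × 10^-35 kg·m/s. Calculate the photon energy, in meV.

2.20 × 10^-5 meV

Apply E = pc: E = 3.526 × 10^-27 J.
Converting to meV: E = 2.200 × 10^-5 meV ≈ 2.20 × 10^-5 meV.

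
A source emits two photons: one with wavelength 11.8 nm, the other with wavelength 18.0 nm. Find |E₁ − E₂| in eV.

Using E = hc/λ: E₁ = 1.683e-17 J, E₂ = 1.104e-17 J.
|ΔE| = |1.683e-17 − 1.104e-17| = 5.80e-18 J = 36.2 eV.

36.2 eV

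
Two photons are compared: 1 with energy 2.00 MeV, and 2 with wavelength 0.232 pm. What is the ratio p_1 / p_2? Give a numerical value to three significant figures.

0.374

p_1 = 1.069 × 10^-21 kg·m/s (from energy = 2.00 MeV, via p = E/c).
p_2 = 2.856 × 10^-21 kg·m/s (from wavelength = 0.232 pm, via p = h/λ).
Ratio = 1.069 × 10^-21 / 2.856 × 10^-21 = 0.374.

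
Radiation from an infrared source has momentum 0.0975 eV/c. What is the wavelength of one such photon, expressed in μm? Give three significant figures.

12.7 μm

In SI units: p = 0.0975 eV/c = 5.2107 × 10^-29 kg·m/s.
Since λ = h/p for a photon, λ = 1.272 × 10^-5 m.
Converting to μm: λ = 12.72 μm ≈ 12.7 μm.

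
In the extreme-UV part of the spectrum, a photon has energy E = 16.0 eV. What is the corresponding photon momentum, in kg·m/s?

Convert to SI: E = 16.0 eV = 2.5635e-18 J.
For a photon p = E/c, so p = 8.551e-27 kg·m/s.
So p ≈ 8.55e-27 kg·m/s.

8.55e-27 kg·m/s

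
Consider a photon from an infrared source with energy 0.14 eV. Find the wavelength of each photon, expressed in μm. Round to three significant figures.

(h = 6.62607015 × 10^-34 J·s, c = 2.99792458 × 10^8 m/s, 1 eV = 1.602176634 × 10^-19 J.)
Convert to SI: E = 0.14 eV = 2.2430 × 10^-20 J.
For a photon λ = hc/E, so λ = 8.856 × 10^-6 m.
Converting to μm: λ = 8.856 μm ≈ 8.86 μm.

8.86 μm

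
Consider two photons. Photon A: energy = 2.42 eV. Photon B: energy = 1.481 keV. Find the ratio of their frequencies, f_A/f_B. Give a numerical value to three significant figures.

1.63 × 10^-3

f_A = 5.852 × 10^14 Hz (from energy = 2.42 eV, via f = E/h).
f_B = 3.581 × 10^17 Hz (from energy = 1.481 keV, via f = E/h).
Ratio = 5.852 × 10^14 / 3.581 × 10^17 = 1.63 × 10^-3.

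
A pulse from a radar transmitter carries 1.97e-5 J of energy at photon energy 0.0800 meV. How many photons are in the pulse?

Per-photon energy: E = 1.282e-23 J (from energy = 0.0800 meV).
N = E_total / E_photon = 1.97e-5 J / 1.282e-23 J = 1.54e18.

1.54e18 photons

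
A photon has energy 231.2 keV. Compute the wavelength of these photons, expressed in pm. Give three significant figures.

Use h = 6.62607015e-34 J·s, c = 2.99792458e8 m/s, 1 eV = 1.602176634e-19 J.
In SI units: E = 231.2 keV = 3.7042e-14 J.
Since λ = hc/E for a photon, λ = 5.363e-12 m.
Converting to pm: λ = 5.363 pm ≈ 5.36 pm.

5.36 pm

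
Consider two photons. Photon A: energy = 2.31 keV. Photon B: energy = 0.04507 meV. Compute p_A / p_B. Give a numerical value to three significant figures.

p_A = 1.235 × 10^-24 kg·m/s (from energy = 2.31 keV, via p = E/c).
p_B = 2.409 × 10^-32 kg·m/s (from energy = 0.04507 meV, via p = E/c).
Ratio = 1.235 × 10^-24 / 2.409 × 10^-32 = 5.13 × 10^7.

5.13 × 10^7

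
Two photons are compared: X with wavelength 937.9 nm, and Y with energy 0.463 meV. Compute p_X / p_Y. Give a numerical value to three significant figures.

2860

p_X = 7.065e-28 kg·m/s (from wavelength = 937.9 nm, via p = h/λ).
p_Y = 2.474e-31 kg·m/s (from energy = 0.463 meV, via p = E/c).
Ratio = 7.065e-28 / 2.474e-31 = 2860.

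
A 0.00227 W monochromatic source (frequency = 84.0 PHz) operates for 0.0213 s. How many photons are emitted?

8.69e11 photons

Total energy: E_total = P·t = 0.00227 × 0.0213 = 4.835e-5 J.
Per-photon energy: E = 5.566e-17 J.
N = E_total / E_photon = 8.69e11.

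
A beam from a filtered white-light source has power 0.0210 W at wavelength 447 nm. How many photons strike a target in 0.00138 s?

Total energy: E_total = P·t = 0.0210 × 0.00138 = 2.898e-5 J.
Per-photon energy: E = 4.444e-19 J.
N = E_total / E_photon = 6.52e13.

6.52e13 photons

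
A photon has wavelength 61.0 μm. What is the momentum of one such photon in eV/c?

0.0203 eV/c

Convert to SI: λ = 61.0 μm = 6.10 × 10^-5 m.
The photon relation is p = h/λ, giving p = 1.086 × 10^-29 kg·m/s.
Converting to eV/c: p = 0.02033 eV/c ≈ 0.0203 eV/c.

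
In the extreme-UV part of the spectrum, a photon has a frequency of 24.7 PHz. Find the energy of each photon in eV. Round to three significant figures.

102 eV

Use h = 6.62607015 × 10^-34 J·s, 1 eV = 1.602176634 × 10^-19 J.
In SI units: f = 24.7 PHz = 2.47 × 10^16 Hz.
Since E = hf for a photon, E = 1.637 × 10^-17 J.
Converting to eV: E = 102.2 eV ≈ 102 eV.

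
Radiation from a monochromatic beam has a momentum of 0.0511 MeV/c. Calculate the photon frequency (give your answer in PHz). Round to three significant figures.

1.24e4 PHz

Convert to SI: p = 0.0511 MeV/c = 2.7309e-23 kg·m/s.
Since f = pc/h for a photon, f = 1.236e19 Hz.
Converting to PHz: f = 12360 PHz ≈ 1.24e4 PHz.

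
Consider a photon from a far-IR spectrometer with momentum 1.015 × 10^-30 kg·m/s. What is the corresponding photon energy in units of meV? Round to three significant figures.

1.90 meV

Use c = 2.99792458 × 10^8 m/s, 1 eV = 1.602176634 × 10^-19 J.
The photon relation is E = pc, giving E = 3.043 × 10^-22 J.
Converting to meV: E = 1.899 meV ≈ 1.90 meV.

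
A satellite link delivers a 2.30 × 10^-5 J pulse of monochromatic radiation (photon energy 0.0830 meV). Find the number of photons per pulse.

1.73 × 10^18 photons

Per-photon energy: E = 1.330 × 10^-23 J (from energy = 0.0830 meV).
N = E_total / E_photon = 2.30 × 10^-5 J / 1.330 × 10^-23 J = 1.73 × 10^18.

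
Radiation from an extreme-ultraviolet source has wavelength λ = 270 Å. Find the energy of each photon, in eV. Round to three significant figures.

Take h = 6.62607015 × 10^-34 J·s, c = 2.99792458 × 10^8 m/s, 1 eV = 1.602176634 × 10^-19 J.
First convert: λ = 270 Å = 2.7 × 10^-8 m.
The photon relation is E = hc/λ, giving E = 7.357 × 10^-18 J.
Converting to eV: E = 45.92 eV ≈ 45.9 eV.

45.9 eV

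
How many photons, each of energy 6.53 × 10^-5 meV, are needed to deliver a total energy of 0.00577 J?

5.52 × 10^23 photons

Per-photon energy: E = 1.046 × 10^-26 J (from energy = 6.53 × 10^-5 meV).
N = E_total / E_photon = 0.00577 J / 1.046 × 10^-26 J = 5.52 × 10^23.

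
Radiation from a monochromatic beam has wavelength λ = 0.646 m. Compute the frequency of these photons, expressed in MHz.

464 MHz

Take c = 2.99792458 × 10^8 m/s.
The photon relation is f = c/λ, giving f = 4.641 × 10^8 Hz.
Converting to MHz: f = 464.1 MHz ≈ 464 MHz.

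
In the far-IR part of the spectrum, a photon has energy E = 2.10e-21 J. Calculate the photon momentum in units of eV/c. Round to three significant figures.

Take c = 2.99792458e8 m/s, 1 eV = 1.602176634e-19 J.
Since p = E/c for a photon, p = 7.005e-30 kg·m/s.
Converting to eV/c: p = 0.01311 eV/c ≈ 0.0131 eV/c.

0.0131 eV/c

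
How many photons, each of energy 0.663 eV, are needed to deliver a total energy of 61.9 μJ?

5.83e14 photons

Per-photon energy: E = 1.062e-19 J (from energy = 0.663 eV).
N = E_total / E_photon = 6.19e-5 J / 1.062e-19 J = 5.83e14.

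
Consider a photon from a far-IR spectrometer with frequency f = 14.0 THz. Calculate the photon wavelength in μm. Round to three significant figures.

21.4 μm

Use c = 2.99792458 × 10^8 m/s.
In SI units: f = 14.0 THz = 1.40 × 10^13 Hz.
The photon relation is λ = c/f, giving λ = 2.141 × 10^-5 m.
Converting to μm: λ = 21.41 μm ≈ 21.4 μm.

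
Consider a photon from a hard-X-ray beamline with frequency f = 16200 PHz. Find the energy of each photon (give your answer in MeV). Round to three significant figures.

0.0670 MeV

Take h = 6.62607015e-34 J·s, 1 eV = 1.602176634e-19 J.
Convert to SI: f = 16200 PHz = 1.62e19 Hz.
Since E = hf for a photon, E = 1.073e-14 J.
Converting to MeV: E = 0.06700 MeV ≈ 0.0670 MeV.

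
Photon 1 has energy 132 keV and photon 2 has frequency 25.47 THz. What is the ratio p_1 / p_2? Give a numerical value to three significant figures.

p_1 = 7.054e-23 kg·m/s (from energy = 132 keV, via p = E/c).
p_2 = 5.629e-29 kg·m/s (from frequency = 25.47 THz, via p = hf/c).
Ratio = 7.054e-23 / 5.629e-29 = 1.25e6.

1.25e6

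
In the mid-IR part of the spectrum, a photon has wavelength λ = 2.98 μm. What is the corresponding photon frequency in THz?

Convert to SI: λ = 2.98 μm = 2.98 × 10^-6 m.
Since f = c/λ for a photon, f = 1.006 × 10^14 Hz.
Converting to THz: f = 100.6 THz ≈ 101 THz.

101 THz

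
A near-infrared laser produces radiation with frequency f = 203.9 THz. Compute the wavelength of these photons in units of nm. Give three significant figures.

1470 nm

In SI units: f = 203.9 THz = 2.039 × 10^14 Hz.
The photon relation is λ = c/f, giving λ = 1.470 × 10^-6 m.
Converting to nm: λ = 1470 nm ≈ 1470 nm.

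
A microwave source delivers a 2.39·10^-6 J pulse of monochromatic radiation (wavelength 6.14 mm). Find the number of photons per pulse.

7.39·10^16 photons

Per-photon energy: E = 3.235·10^-23 J (from wavelength = 6.14 mm).
N = E_total / E_photon = 2.39·10^-6 J / 3.235·10^-23 J = 7.39·10^16.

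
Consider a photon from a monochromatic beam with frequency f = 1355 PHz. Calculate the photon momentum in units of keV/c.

5.60 keV/c

Use h = 6.62607015 × 10^-34 J·s, c = 2.99792458 × 10^8 m/s, 1 eV = 1.602176634 × 10^-19 J.
Convert to SI: f = 1355 PHz = 1.355 × 10^18 Hz.
For a photon p = hf/c, so p = 2.995 × 10^-24 kg·m/s.
Converting to keV/c: p = 5.604 keV/c ≈ 5.60 keV/c.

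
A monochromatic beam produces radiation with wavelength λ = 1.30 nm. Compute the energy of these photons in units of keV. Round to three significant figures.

(h = 6.62607015e-34 J·s, c = 2.99792458e8 m/s, 1 eV = 1.602176634e-19 J.)
In SI units: λ = 1.30 nm = 1.30e-9 m.
The photon relation is E = hc/λ, giving E = 1.528e-16 J.
Converting to keV: E = 0.9537 keV ≈ 0.954 keV.

0.954 keV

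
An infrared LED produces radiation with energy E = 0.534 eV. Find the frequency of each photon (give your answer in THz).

First convert: E = 0.534 eV = 8.5556·10^-20 J.
For a photon f = E/h, so f = 1.291·10^14 Hz.
Converting to THz: f = 129.1 THz ≈ 129 THz.

129 THz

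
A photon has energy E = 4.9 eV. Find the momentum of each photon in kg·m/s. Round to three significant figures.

(c = 2.99792458 × 10^8 m/s, 1 eV = 1.602176634 × 10^-19 J.)
First convert: E = 4.9 eV = 7.8507 × 10^-19 J.
Apply p = E/c: p = 2.619 × 10^-27 kg·m/s.
So p ≈ 2.62 × 10^-27 kg·m/s.

2.62 × 10^-27 kg·m/s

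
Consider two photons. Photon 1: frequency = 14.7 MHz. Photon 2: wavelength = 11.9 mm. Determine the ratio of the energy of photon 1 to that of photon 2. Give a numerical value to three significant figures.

E_1 = 9.740 × 10^-27 J (from frequency = 14.7 MHz, via E = hf).
E_2 = 1.669 × 10^-23 J (from wavelength = 11.9 mm, via E = hc/λ).
Ratio = 9.740 × 10^-27 / 1.669 × 10^-23 = 5.84 × 10^-4.

5.84 × 10^-4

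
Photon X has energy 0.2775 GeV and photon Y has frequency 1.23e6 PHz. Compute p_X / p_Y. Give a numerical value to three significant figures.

54.6

p_X = 1.483e-19 kg·m/s (from energy = 0.2775 GeV, via p = E/c).
p_Y = 2.719e-21 kg·m/s (from frequency = 1.23e6 PHz, via p = hf/c).
Ratio = 1.483e-19 / 2.719e-21 = 54.6.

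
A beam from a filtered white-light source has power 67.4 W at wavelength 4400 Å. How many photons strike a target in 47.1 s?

7.03e21 photons

Total energy: E_total = P·t = 67.4 × 47.1 = 3175 J.
Per-photon energy: E = 4.515e-19 J.
N = E_total / E_photon = 7.03e21.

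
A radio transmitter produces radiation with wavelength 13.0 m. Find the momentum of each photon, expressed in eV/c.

Take h = 6.62607015e-34 J·s, c = 2.99792458e8 m/s, 1 eV = 1.602176634e-19 J.
Apply p = h/λ: p = 5.097e-35 kg·m/s.
Converting to eV/c: p = 9.537e-8 eV/c ≈ 9.54e-8 eV/c.

9.54e-8 eV/c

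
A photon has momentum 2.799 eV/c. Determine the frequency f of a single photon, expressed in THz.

In SI units: p = 2.799 eV/c = 1.4959e-27 kg·m/s.
The photon relation is f = pc/h, giving f = 6.768e14 Hz.
Converting to THz: f = 676.8 THz ≈ 677 THz.

677 THz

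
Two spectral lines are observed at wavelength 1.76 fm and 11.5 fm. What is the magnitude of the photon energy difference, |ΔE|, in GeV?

0.597 GeV

Using E = hc/λ: E₁ = 1.129 × 10^-10 J, E₂ = 1.727 × 10^-11 J.
|ΔE| = |1.129 × 10^-10 − 1.727 × 10^-11| = 9.56 × 10^-11 J = 0.597 GeV.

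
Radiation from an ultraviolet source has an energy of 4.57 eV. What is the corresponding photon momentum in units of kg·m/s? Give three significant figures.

2.44e-27 kg·m/s

In SI units: E = 4.57 eV = 7.3219e-19 J.
The photon relation is p = E/c, giving p = 2.442e-27 kg·m/s.
So p ≈ 2.44e-27 kg·m/s.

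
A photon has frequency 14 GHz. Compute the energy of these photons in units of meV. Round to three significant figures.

0.0579 meV

In SI units: f = 14 GHz = 1.4 × 10^10 Hz.
For a photon E = hf, so E = 9.276 × 10^-24 J.
Converting to meV: E = 0.05790 meV ≈ 0.0579 meV.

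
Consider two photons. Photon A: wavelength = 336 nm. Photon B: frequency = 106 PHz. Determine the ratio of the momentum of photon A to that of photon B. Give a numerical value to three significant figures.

p_A = 1.972e-27 kg·m/s (from wavelength = 336 nm, via p = h/λ).
p_B = 2.343e-25 kg·m/s (from frequency = 106 PHz, via p = hf/c).
Ratio = 1.972e-27 / 2.343e-25 = 8.42e-3.

8.42e-3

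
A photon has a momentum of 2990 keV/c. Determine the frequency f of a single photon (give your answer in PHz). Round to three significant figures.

Convert to SI: p = 2990 keV/c = 1.5979 × 10^-21 kg·m/s.
Since f = pc/h for a photon, f = 7.230 × 10^20 Hz.
Converting to PHz: f = 723000 PHz ≈ 7.23 × 10^5 PHz.

7.23 × 10^5 PHz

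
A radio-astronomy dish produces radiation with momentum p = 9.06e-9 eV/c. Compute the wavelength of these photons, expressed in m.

First convert: p = 9.06e-9 eV/c = 4.8419e-36 kg·m/s.
Apply λ = h/p: λ = 136.8 m.
So λ ≈ 137 m.

137 m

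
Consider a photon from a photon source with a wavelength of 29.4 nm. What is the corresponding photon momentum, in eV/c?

In SI units: λ = 29.4 nm = 2.94·10^-8 m.
Since p = h/λ for a photon, p = 2.254·10^-26 kg·m/s.
Converting to eV/c: p = 42.17 eV/c ≈ 42.2 eV/c.

42.2 eV/c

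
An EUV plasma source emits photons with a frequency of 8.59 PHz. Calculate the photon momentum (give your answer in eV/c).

First convert: f = 8.59 PHz = 8.59·10^15 Hz.
Apply p = hf/c: p = 1.899·10^-26 kg·m/s.
Converting to eV/c: p = 35.53 eV/c ≈ 35.5 eV/c.

35.5 eV/c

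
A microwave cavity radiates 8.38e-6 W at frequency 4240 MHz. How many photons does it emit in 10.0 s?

2.98e19 photons

Total energy: E_total = P·t = 8.38e-6 × 10.0 = 8.380e-5 J.
Per-photon energy: E = 2.809e-24 J.
N = E_total / E_photon = 2.98e19.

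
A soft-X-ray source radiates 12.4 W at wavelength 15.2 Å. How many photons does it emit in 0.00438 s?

Total energy: E_total = P·t = 12.4 × 0.00438 = 0.05431 J.
Per-photon energy: E = 1.307e-16 J.
N = E_total / E_photon = 4.16e14.

4.16e14 photons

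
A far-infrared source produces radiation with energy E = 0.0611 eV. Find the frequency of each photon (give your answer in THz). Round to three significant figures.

14.8 THz

Take h = 6.62607015·10^-34 J·s, 1 eV = 1.602176634·10^-19 J.
Convert to SI: E = 0.0611 eV = 9.7893·10^-21 J.
For a photon f = E/h, so f = 1.477·10^13 Hz.
Converting to THz: f = 14.77 THz ≈ 14.8 THz.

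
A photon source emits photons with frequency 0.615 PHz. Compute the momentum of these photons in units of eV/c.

2.54 eV/c

First convert: f = 0.615 PHz = 6.15e14 Hz.
Since p = hf/c for a photon, p = 1.359e-27 kg·m/s.
Converting to eV/c: p = 2.543 eV/c ≈ 2.54 eV/c.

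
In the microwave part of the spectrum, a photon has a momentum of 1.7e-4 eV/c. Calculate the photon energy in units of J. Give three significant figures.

(c = 2.99792458e8 m/s, 1 eV = 1.602176634e-19 J.)
First convert: p = 1.7e-4 eV/c = 9.0853e-32 kg·m/s.
Apply E = pc: E = 2.724e-23 J.
So E ≈ 2.72e-23 J.

2.72e-23 J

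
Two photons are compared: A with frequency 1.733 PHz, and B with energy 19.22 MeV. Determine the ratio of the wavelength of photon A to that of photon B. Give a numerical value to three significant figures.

2.68·10^6

λ_A = 1.730·10^-7 m (from frequency = 1.733 PHz, via λ = c/f).
λ_B = 6.451·10^-14 m (from energy = 19.22 MeV, via λ = hc/E).
Ratio = 1.730·10^-7 / 6.451·10^-14 = 2.68·10^6.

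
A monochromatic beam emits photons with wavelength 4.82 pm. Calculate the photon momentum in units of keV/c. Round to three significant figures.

257 keV/c

Take h = 6.62607015e-34 J·s, c = 2.99792458e8 m/s, 1 eV = 1.602176634e-19 J.
In SI units: λ = 4.82 pm = 4.82e-12 m.
Apply p = h/λ: p = 1.375e-22 kg·m/s.
Converting to keV/c: p = 257.2 keV/c ≈ 257 keV/c.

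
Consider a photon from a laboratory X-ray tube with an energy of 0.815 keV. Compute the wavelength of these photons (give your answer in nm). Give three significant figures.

1.52 nm

Convert to SI: E = 0.815 keV = 1.3058e-16 J.
The photon relation is λ = hc/E, giving λ = 1.521e-9 m.
Converting to nm: λ = 1.521 nm ≈ 1.52 nm.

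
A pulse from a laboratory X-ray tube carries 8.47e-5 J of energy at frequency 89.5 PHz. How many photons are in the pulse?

Per-photon energy: E = 5.930e-17 J (from frequency = 89.5 PHz).
N = E_total / E_photon = 8.47e-5 J / 5.930e-17 J = 1.43e12.

1.43e12 photons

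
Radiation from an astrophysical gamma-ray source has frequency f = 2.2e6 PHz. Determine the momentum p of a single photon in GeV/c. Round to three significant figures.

Take h = 6.62607015e-34 J·s, c = 2.99792458e8 m/s, 1 eV = 1.602176634e-19 J.
In SI units: f = 2.2e6 PHz = 2.2e21 Hz.
The photon relation is p = hf/c, giving p = 4.862e-21 kg·m/s.
Converting to GeV/c: p = 0.009098 GeV/c ≈ 9.10e-3 GeV/c.

9.10e-3 GeV/c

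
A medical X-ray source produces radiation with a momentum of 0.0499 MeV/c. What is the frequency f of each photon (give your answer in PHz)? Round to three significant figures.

1.21e4 PHz

Convert to SI: p = 0.0499 MeV/c = 2.6668e-23 kg·m/s.
Apply f = pc/h: f = 1.207e19 Hz.
Converting to PHz: f = 12070 PHz ≈ 1.21e4 PHz.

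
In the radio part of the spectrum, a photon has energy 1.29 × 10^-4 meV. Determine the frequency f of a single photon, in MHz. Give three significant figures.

Convert to SI: E = 1.29 × 10^-4 meV = 2.0668 × 10^-26 J.
Since f = E/h for a photon, f = 3.119 × 10^7 Hz.
Converting to MHz: f = 31.19 MHz ≈ 31.2 MHz.

31.2 MHz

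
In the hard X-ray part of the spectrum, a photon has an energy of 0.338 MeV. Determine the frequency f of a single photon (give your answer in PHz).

8.17e4 PHz

Convert to SI: E = 0.338 MeV = 5.4154e-14 J.
Since f = E/h for a photon, f = 8.173e19 Hz.
Converting to PHz: f = 81730 PHz ≈ 8.17e4 PHz.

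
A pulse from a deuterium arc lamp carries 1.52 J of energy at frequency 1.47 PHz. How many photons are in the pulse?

Per-photon energy: E = 9.740e-19 J (from frequency = 1.47 PHz).
N = E_total / E_photon = 1.52 J / 9.740e-19 J = 1.56e18.

1.56e18 photons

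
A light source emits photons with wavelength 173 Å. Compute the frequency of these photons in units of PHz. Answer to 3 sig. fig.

17.3 PHz

Use c = 2.99792458e8 m/s.
In SI units: λ = 173 Å = 1.73e-8 m.
Since f = c/λ for a photon, f = 1.733e16 Hz.
Converting to PHz: f = 17.33 PHz ≈ 17.3 PHz.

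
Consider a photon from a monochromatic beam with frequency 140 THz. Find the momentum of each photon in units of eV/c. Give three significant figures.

0.579 eV/c

Take h = 6.62607015e-34 J·s, c = 2.99792458e8 m/s, 1 eV = 1.602176634e-19 J.
In SI units: f = 140 THz = 1.4e14 Hz.
For a photon p = hf/c, so p = 3.094e-28 kg·m/s.
Converting to eV/c: p = 0.5790 eV/c ≈ 0.579 eV/c.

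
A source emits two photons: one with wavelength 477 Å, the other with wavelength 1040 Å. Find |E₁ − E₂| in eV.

14.1 eV

Using E = hc/λ: E₁ = 4.164 × 10^-18 J, E₂ = 1.910 × 10^-18 J.
|ΔE| = |4.164 × 10^-18 − 1.910 × 10^-18| = 2.25 × 10^-18 J = 14.1 eV.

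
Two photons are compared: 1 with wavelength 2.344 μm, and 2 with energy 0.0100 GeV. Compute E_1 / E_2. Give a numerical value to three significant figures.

5.29e-8

E_1 = 8.475e-20 J (from wavelength = 2.344 μm, via E = hc/λ).
E_2 = 1.602e-12 J (from energy = 0.0100 GeV, via E given directly).
Ratio = 8.475e-20 / 1.602e-12 = 5.29e-8.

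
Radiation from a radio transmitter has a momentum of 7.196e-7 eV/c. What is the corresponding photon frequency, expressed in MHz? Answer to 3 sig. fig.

174 MHz

Take h = 6.62607015e-34 J·s, c = 2.99792458e8 m/s, 1 eV = 1.602176634e-19 J.
First convert: p = 7.196e-7 eV/c = 3.8457e-34 kg·m/s.
Since f = pc/h for a photon, f = 1.740e8 Hz.
Converting to MHz: f = 174.0 MHz ≈ 174 MHz.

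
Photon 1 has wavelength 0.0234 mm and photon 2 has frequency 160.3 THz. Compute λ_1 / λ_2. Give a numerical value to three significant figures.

12.5

λ_1 = 2.340 × 10^-5 m (from wavelength = 0.0234 mm, via λ given directly).
λ_2 = 1.870 × 10^-6 m (from frequency = 160.3 THz, via λ = c/f).
Ratio = 2.340 × 10^-5 / 1.870 × 10^-6 = 12.5.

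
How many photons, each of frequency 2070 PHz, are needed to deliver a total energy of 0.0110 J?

Per-photon energy: E = 1.372e-15 J (from frequency = 2070 PHz).
N = E_total / E_photon = 0.0110 J / 1.372e-15 J = 8.02e12.

8.02e12 photons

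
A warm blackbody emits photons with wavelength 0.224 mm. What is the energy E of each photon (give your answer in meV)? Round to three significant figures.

5.54 meV

First convert: λ = 0.224 mm = 2.24 × 10^-4 m.
Since E = hc/λ for a photon, E = 8.868 × 10^-22 J.
Converting to meV: E = 5.535 meV ≈ 5.54 meV.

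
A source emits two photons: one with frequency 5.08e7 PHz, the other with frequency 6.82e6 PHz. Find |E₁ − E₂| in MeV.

Using E = hf: E₁ = 3.366e-11 J, E₂ = 4.519e-12 J.
|ΔE| = |3.366e-11 − 4.519e-12| = 2.91e-11 J = 182 MeV.

182 MeV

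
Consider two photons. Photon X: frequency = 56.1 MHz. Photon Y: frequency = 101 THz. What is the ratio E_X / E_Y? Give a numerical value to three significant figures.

E_X = 3.717 × 10^-26 J (from frequency = 56.1 MHz, via E = hf).
E_Y = 6.692 × 10^-20 J (from frequency = 101 THz, via E = hf).
Ratio = 3.717 × 10^-26 / 6.692 × 10^-20 = 5.55 × 10^-7.

5.55 × 10^-7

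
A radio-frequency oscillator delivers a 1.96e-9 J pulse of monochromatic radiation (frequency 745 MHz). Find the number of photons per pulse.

3.97e15 photons

Per-photon energy: E = 4.936e-25 J (from frequency = 745 MHz).
N = E_total / E_photon = 1.96e-9 J / 4.936e-25 J = 3.97e15.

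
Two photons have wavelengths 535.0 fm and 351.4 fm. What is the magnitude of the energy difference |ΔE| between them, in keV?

Using E = hc/λ: E₁ = 3.7130 × 10^-13 J, E₂ = 5.6529 × 10^-13 J.
|ΔE| = |3.7130 × 10^-13 − 5.6529 × 10^-13| = 1.94 × 10^-13 J = 1210 keV.

1210 keV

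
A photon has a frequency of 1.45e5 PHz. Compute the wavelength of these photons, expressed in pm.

First convert: f = 1.45e5 PHz = 1.45e20 Hz.
Apply λ = c/f: λ = 2.068e-12 m.
Converting to pm: λ = 2.068 pm ≈ 2.07 pm.

2.07 pm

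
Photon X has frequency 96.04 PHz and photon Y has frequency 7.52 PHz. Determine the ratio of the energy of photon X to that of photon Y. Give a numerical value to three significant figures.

E_X = 6.364e-17 J (from frequency = 96.04 PHz, via E = hf).
E_Y = 4.983e-18 J (from frequency = 7.52 PHz, via E = hf).
Ratio = 6.364e-17 / 4.983e-18 = 12.8.

12.8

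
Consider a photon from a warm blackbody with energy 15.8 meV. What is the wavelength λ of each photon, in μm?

First convert: E = 15.8 meV = 2.5314 × 10^-21 J.
Apply λ = hc/E: λ = 7.847 × 10^-5 m.
Converting to μm: λ = 78.47 μm ≈ 78.5 μm.

78.5 μm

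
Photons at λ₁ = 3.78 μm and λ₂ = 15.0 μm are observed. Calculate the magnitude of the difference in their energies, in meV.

245 meV

Using E = hc/λ: E₁ = 5.255e-20 J, E₂ = 1.324e-20 J.
|ΔE| = |5.255e-20 − 1.324e-20| = 3.93e-20 J = 245 meV.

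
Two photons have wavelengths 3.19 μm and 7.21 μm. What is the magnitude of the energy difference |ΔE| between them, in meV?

217 meV

Using E = hc/λ: E₁ = 6.227 × 10^-20 J, E₂ = 2.755 × 10^-20 J.
|ΔE| = |6.227 × 10^-20 − 2.755 × 10^-20| = 3.47 × 10^-20 J = 217 meV.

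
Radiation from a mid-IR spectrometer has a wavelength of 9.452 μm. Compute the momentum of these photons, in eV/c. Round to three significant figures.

0.131 eV/c

Use h = 6.62607015e-34 J·s, c = 2.99792458e8 m/s, 1 eV = 1.602176634e-19 J.
First convert: λ = 9.452 μm = 9.452e-6 m.
Apply p = h/λ: p = 7.010e-29 kg·m/s.
Converting to eV/c: p = 0.1312 eV/c ≈ 0.131 eV/c.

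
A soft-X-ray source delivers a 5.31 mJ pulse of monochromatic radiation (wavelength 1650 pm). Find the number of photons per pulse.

4.41·10^13 photons

Per-photon energy: E = 1.204·10^-16 J (from wavelength = 1650 pm).
N = E_total / E_photon = 0.00531 J / 1.204·10^-16 J = 4.41·10^13.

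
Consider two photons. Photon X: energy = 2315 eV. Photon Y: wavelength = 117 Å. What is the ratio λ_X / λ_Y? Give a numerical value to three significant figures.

λ_X = 5.356e-10 m (from energy = 2315 eV, via λ = hc/E).
λ_Y = 1.170e-8 m (from wavelength = 117 Å, via λ given directly).
Ratio = 5.356e-10 / 1.170e-8 = 0.0458.

0.0458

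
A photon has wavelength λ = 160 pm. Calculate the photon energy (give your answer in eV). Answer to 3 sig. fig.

7750 eV

(h = 6.62607015e-34 J·s, c = 2.99792458e8 m/s, 1 eV = 1.602176634e-19 J.)
First convert: λ = 160 pm = 1.60e-10 m.
The photon relation is E = hc/λ, giving E = 1.242e-15 J.
Converting to eV: E = 7749 eV ≈ 7750 eV.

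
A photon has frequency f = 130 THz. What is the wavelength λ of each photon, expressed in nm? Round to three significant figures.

2310 nm

Use c = 2.99792458e8 m/s.
In SI units: f = 130 THz = 1.3e14 Hz.
Apply λ = c/f: λ = 2.306e-6 m.
Converting to nm: λ = 2306 nm ≈ 2310 nm.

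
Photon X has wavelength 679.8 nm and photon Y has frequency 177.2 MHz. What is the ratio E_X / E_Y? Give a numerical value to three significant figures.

2.49e6

E_X = 2.922e-19 J (from wavelength = 679.8 nm, via E = hc/λ).
E_Y = 1.174e-25 J (from frequency = 177.2 MHz, via E = hf).
Ratio = 2.922e-19 / 1.174e-25 = 2.49e6.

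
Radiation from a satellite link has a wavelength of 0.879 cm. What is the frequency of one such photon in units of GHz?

34.1 GHz

First convert: λ = 0.879 cm = 0.00879 m.
Apply f = c/λ: f = 3.411e10 Hz.
Converting to GHz: f = 34.11 GHz ≈ 34.1 GHz.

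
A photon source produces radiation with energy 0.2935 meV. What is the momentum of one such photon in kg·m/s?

In SI units: E = 0.2935 meV = 4.7024e-23 J.
For a photon p = E/c, so p = 1.569e-31 kg·m/s.
So p ≈ 1.57e-31 kg·m/s.

1.57e-31 kg·m/s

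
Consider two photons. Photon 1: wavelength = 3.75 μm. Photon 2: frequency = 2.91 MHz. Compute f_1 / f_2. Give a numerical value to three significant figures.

2.75e7

f_1 = 7.994e13 Hz (from wavelength = 3.75 μm, via f = c/λ).
f_2 = 2.910e6 Hz (from frequency = 2.91 MHz, via f given directly).
Ratio = 7.994e13 / 2.910e6 = 2.75e7.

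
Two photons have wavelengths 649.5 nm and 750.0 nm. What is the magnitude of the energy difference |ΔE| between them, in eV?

0.256 eV

Using E = hc/λ: E₁ = 3.0584 × 10^-19 J, E₂ = 2.6486 × 10^-19 J.
|ΔE| = |3.0584 × 10^-19 − 2.6486 × 10^-19| = 4.10 × 10^-20 J = 0.256 eV.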